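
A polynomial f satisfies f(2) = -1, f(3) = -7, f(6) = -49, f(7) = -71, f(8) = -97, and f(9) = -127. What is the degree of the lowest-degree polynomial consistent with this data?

Divided differences on the nodes 2, 3, 6, 7, 8, 9:
  order 0: -1  -7  -49  -71  -97  -127
  order 1: -6  -14  -22  -26  -30
  order 2: -2  -2  -2  -2
  order 3: 0  0  0
  order 4: 0  0
  order 5: 0
The order-2 divided differences are all -2 (nonzero) and every higher order vanishes, so the data lies on a polynomial of degree exactly 2.

2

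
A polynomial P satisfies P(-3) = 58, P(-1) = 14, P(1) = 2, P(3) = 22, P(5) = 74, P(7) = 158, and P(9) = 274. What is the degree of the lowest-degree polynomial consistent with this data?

Forward differences of the values at n = -3, -1, 1, 3, 5, 7, 9:
  P  : 58  14  2  22  74  158  274
  Δ  : -44  -12  20  52  84  116
  Δ^2: 32  32  32  32  32
  Δ^3: 0  0  0  0
  Δ^4: 0  0  0
  Δ^5: 0  0
  Δ^6: 0
The second differences are constant (32) and nonzero, while all higher differences vanish, so the minimal degree is 2.

2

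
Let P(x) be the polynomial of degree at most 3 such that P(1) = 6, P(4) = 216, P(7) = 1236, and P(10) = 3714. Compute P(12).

Write P(x) = ax^3 + bx^2 + cx + d. Substituting each data point gives a linear system:
  a + b + c + d = 6
  64a + 16b + 4c + d = 216
  343a + 49b + 7c + d = 1236
  1000a + 100b + 10c + d = 3714
Solving the system yields a = 4, b = -3, c = 1, d = 4.
So P(x) = 4x^3 - 3x^2 + x + 4.
Then P(12) = 6496.

6496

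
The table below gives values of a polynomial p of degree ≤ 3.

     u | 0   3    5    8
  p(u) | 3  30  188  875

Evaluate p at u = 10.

Using the Lagrange interpolation formula with nodes 0, 3, 5, 8:
  L_0(u) = (u - 3)(u - 5)(u - 8) / -120
  L_1(u) = u(u - 5)(u - 8) / 30
  L_2(u) = u(u - 3)(u - 8) / -30
  L_3(u) = u(u - 3)(u - 5) / 120
Then p(u) = 3·L_0(u) + 30·L_1(u) + 188·L_2(u) + 875·L_3(u).
Expanding and collecting terms gives p(u) = 2u³ - 2u² - 3u + 3.
Evaluating at u = 10: p(10) = 1773.

1773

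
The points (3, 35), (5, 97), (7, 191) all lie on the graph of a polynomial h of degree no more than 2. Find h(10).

392

Using the Lagrange interpolation formula with nodes 3, 5, 7:
  L_0(x) = (x - 5)(x - 7) / 8
  L_1(x) = (x - 3)(x - 7) / -4
  L_2(x) = (x - 3)(x - 5) / 8
Then h(x) = 35·L_0(x) + 97·L_1(x) + 191·L_2(x).
Expanding and collecting terms gives h(x) = 4x² - x + 2.
Evaluating at x = 10: h(10) = 392.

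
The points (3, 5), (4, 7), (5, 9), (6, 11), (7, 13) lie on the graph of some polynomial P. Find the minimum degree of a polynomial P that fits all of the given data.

Forward differences of the values at n = 3, 4, 5, 6, 7:
  P  : 5  7  9  11  13
  Δ  : 2  2  2  2
  Δ^2: 0  0  0
  Δ^3: 0  0
  Δ^4: 0
The first differences are constant (2) and nonzero, while all higher differences vanish, so the minimal degree is 1.

1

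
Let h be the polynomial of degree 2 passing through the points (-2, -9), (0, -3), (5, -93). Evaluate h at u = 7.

Using the Lagrange interpolation formula with nodes -2, 0, 5:
  L_0(u) = u(u - 5) / 14
  L_1(u) = (u + 2)(u - 5) / -10
  L_2(u) = (u + 2)u / 35
Then h(u) = -9·L_0(u) - 3·L_1(u) - 93·L_2(u).
Expanding and collecting terms gives h(u) = -3u^2 - 3u - 3.
Evaluating at u = 7: h(7) = -171.

-171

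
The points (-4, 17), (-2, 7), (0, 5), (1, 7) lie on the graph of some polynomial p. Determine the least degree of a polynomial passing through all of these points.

Divided differences on the nodes -4, -2, 0, 1:
  order 0: 17  7  5  7
  order 1: -5  -1  2
  order 2: 1  1
  order 3: 0
The order-2 divided differences are all 1 (nonzero) and every higher order vanishes, so the data lies on a polynomial of degree exactly 2.

2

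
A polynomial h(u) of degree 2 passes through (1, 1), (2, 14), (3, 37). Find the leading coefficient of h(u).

Write h(u) = au^2 + bu + c. Substituting each data point gives a linear system:
  a + b + c = 1
  4a + 2b + c = 14
  9a + 3b + c = 37
Solving the system yields a = 5, b = -2, c = -2.
So h(u) = 5u^2 - 2u - 2.
The leading coefficient is 5.

5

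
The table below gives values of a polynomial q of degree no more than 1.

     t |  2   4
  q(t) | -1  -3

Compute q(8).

Using the Lagrange interpolation formula with nodes 2, 4:
  L_0(t) = (t - 4) / -2
  L_1(t) = (t - 2) / 2
Then q(t) = -1·L_0(t) - 3·L_1(t).
Expanding and collecting terms gives q(t) = -t + 1.
Evaluating at t = 8: q(8) = -7.

-7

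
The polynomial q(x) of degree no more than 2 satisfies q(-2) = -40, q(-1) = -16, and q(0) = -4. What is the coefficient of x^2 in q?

-6

Write q(x) = ax^2 + bx + c. Substituting each data point gives a linear system:
  4a - 2b + c = -40
  a - b + c = -16
  c = -4
Solving the system yields a = -6, b = 6, c = -4.
So q(x) = -6x^2 + 6x - 4.
The leading coefficient is -6.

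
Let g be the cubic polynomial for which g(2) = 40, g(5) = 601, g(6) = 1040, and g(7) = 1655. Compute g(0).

Write g(s) = as^3 + bs^2 + cs + d. Substituting each data point gives a linear system:
  8a + 4b + 2c + d = 40
  125a + 25b + 5c + d = 601
  216a + 36b + 6c + d = 1040
  343a + 49b + 7c + d = 1655
Solving the system yields a = 5, b = -2, c = 6, d = -4.
So g(s) = 5s^3 - 2s^2 + 6s - 4.
Then g(0) = -4.

-4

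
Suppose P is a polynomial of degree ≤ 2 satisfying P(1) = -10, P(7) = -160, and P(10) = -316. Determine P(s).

Write P(s) = as^2 + bs + c. Substituting each data point gives a linear system:
  a + b + c = -10
  49a + 7b + c = -160
  100a + 10b + c = -316
Solving the system yields a = -3, b = -1, c = -6.
So P(s) = -3s^2 - s - 6.
Check: P(10) = -316. ✓

P(s) = -3s^2 - s - 6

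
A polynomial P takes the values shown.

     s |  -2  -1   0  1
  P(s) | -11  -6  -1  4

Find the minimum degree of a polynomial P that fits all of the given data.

Forward differences of the values at s = -2, -1, 0, 1:
  P  : -11  -6  -1  4
  Δ  : 5  5  5
  Δ^2: 0  0
  Δ^3: 0
The first differences are constant (5) and nonzero, while all higher differences vanish, so the minimal degree is 1.

1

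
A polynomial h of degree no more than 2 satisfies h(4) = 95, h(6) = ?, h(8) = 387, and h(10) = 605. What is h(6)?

217

On equispaced nodes a degree-2 polynomial has vanishing third forward difference, so
  - h(4) + 3·h(6) - 3·h(8) + h(10) = 0.
Substituting the known values and solving for h(6):
  3·h(6) = 651
  h(6) = 217.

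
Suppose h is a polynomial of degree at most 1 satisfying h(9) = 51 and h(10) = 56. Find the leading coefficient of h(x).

5

Write h(x) = ax + b. Substituting each data point gives a linear system:
  9a + b = 51
  10a + b = 56
Solving the system yields a = 5, b = 6.
So h(x) = 5x + 6.
The leading coefficient is 5.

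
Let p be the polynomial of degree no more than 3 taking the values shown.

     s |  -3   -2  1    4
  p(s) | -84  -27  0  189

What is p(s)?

p(s) = 3s^3 - 3

Using the Lagrange interpolation formula with nodes -3, -2, 1, 4:
  L_0(s) = (s + 2)(s - 1)(s - 4) / -28
  L_1(s) = (s + 3)(s - 1)(s - 4) / 18
  L_2(s) = (s + 3)(s + 2)(s - 4) / -36
  L_3(s) = (s + 3)(s + 2)(s - 1) / 126
Then p(s) = -84·L_0(s) - 27·L_1(s) + 0·L_2(s) + 189·L_3(s).
Expanding and collecting terms gives p(s) = 3s^3 - 3.
Check: p(-3) = -84. ✓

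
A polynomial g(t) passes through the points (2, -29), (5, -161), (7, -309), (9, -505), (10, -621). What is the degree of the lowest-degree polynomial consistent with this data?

Divided differences on the nodes 2, 5, 7, 9, 10:
  order 0: -29  -161  -309  -505  -621
  order 1: -44  -74  -98  -116
  order 2: -6  -6  -6
  order 3: 0  0
  order 4: 0
The order-2 divided differences are all -6 (nonzero) and every higher order vanishes, so the data lies on a polynomial of degree exactly 2.

2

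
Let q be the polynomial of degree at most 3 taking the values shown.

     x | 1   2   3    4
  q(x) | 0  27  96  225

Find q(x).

q(x) = 3x^3 + 3x^2 - 3x - 3

Using the Lagrange interpolation formula with nodes 1, 2, 3, 4:
  L_0(x) = (x - 2)(x - 3)(x - 4) / -6
  L_1(x) = (x - 1)(x - 3)(x - 4) / 2
  L_2(x) = (x - 1)(x - 2)(x - 4) / -2
  L_3(x) = (x - 1)(x - 2)(x - 3) / 6
Then q(x) = 0·L_0(x) + 27·L_1(x) + 96·L_2(x) + 225·L_3(x).
Expanding and collecting terms gives q(x) = 3x^3 + 3x^2 - 3x - 3.
Check: q(4) = 225. ✓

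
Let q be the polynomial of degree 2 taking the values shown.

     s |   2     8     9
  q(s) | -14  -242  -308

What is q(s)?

Using the Lagrange interpolation formula with nodes 2, 8, 9:
  L_0(s) = (s - 8)(s - 9) / 42
  L_1(s) = (s - 2)(s - 9) / -6
  L_2(s) = (s - 2)(s - 8) / 7
Then q(s) = -14·L_0(s) - 242·L_1(s) - 308·L_2(s).
Expanding and collecting terms gives q(s) = -4s² + 2s - 2.
Check: q(8) = -242. ✓

q(s) = -4s^2 + 2s - 2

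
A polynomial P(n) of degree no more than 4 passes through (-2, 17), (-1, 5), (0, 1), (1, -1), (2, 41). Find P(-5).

Using the Lagrange interpolation formula with nodes -2, -1, 0, 1, 2:
  L_0(n) = (n + 1)n(n - 1)(n - 2) / 24
  L_1(n) = (n + 2)n(n - 1)(n - 2) / -6
  L_2(n) = (n + 2)(n + 1)(n - 1)(n - 2) / 4
  L_3(n) = (n + 2)(n + 1)n(n - 2) / -6
  L_4(n) = (n + 2)(n + 1)n(n - 1) / 24
Then P(n) = 17·L_0(n) + 5·L_1(n) + 1·L_2(n) - 1·L_3(n) + 41·L_4(n).
Expanding and collecting terms gives P(n) = 2n^4 + 3n^3 - n^2 - 6n + 1.
Evaluating at n = -5: P(-5) = 881.

881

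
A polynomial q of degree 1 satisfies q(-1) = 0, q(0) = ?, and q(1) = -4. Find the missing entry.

-2

The 2 known points determine the degree-1 polynomial uniquely.
Write q(s) = as + b. Substituting each data point gives a linear system:
  -a + b = 0
  a + b = -4
Solving the system yields a = -2, b = -2.
So q(s) = -2s - 2.
Then q(0) = -2.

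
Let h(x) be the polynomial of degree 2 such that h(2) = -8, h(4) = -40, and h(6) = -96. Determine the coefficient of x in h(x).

2

Write h(x) = ax^2 + bx + c. Substituting each data point gives a linear system:
  4a + 2b + c = -8
  16a + 4b + c = -40
  36a + 6b + c = -96
Solving the system yields a = -3, b = 2, c = 0.
So h(x) = -3x² + 2x.
The coefficient of x is 2.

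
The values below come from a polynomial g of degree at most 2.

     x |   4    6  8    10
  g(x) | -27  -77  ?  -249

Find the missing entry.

-151

The 3 known points determine the degree-2 polynomial uniquely.
Write g(x) = ax^2 + bx + c. Substituting each data point gives a linear system:
  16a + 4b + c = -27
  36a + 6b + c = -77
  100a + 10b + c = -249
Solving the system yields a = -3, b = 5, c = 1.
So g(x) = -3x^2 + 5x + 1.
Then g(8) = -151.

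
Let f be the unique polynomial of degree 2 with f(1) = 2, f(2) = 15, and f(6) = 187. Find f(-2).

Using the Lagrange interpolation formula with nodes 1, 2, 6:
  L_0(t) = (t - 2)(t - 6) / 5
  L_1(t) = (t - 1)(t - 6) / -4
  L_2(t) = (t - 1)(t - 2) / 20
Then f(t) = 2·L_0(t) + 15·L_1(t) + 187·L_2(t).
Expanding and collecting terms gives f(t) = 6t^2 - 5t + 1.
Evaluating at t = -2: f(-2) = 35.

35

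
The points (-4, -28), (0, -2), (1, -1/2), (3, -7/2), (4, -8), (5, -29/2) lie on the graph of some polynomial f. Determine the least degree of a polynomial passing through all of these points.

2

Divided differences on the nodes -4, 0, 1, 3, 4, 5:
  order 0: -28  -2  -1/2  -7/2  -8  -29/2
  order 1: 13/2  3/2  -3/2  -9/2  -13/2
  order 2: -1  -1  -1  -1
  order 3: 0  0  0
  order 4: 0  0
  order 5: 0
The order-2 divided differences are all -1 (nonzero) and every higher order vanishes, so the data lies on a polynomial of degree exactly 2.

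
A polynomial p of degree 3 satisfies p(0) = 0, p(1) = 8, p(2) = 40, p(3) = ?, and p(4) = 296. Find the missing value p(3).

126

The 4 known points determine the degree-3 polynomial uniquely.
Write p(x) = ax^3 + bx^2 + cx + d. Substituting each data point gives a linear system:
  d = 0
  a + b + c + d = 8
  8a + 4b + 2c + d = 40
  64a + 16b + 4c + d = 296
Solving the system yields a = 5, b = -3, c = 6, d = 0.
So p(x) = 5x³ - 3x² + 6x.
Then p(3) = 126.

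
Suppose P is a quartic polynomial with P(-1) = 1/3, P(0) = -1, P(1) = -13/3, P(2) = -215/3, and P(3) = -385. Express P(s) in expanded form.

P(s) = -5s^4 - (1/3)s^3 + 4s^2 - 2s - 1

Write P(s) = as^4 + bs^3 + cs^2 + ds + e. Substituting each data point gives a linear system:
  a - b + c - d + e = 1/3
  e = -1
  a + b + c + d + e = -13/3
  16a + 8b + 4c + 2d + e = -215/3
  81a + 27b + 9c + 3d + e = -385
Solving the system yields a = -5, b = -1/3, c = 4, d = -2, e = -1.
So P(s) = -5s^4 - (1/3)s^3 + 4s^2 - 2s - 1.
Check: P(0) = -1. ✓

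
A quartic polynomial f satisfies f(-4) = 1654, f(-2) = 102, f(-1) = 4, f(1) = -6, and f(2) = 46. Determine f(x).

Write f(x) = ax^4 + bx^3 + cx^2 + dx + e. Substituting each data point gives a linear system:
  256a - 64b + 16c - 4d + e = 1654
  16a - 8b + 4c - 2d + e = 102
  a - b + c - d + e = 4
  a + b + c + d + e = -6
  16a + 8b + 4c + 2d + e = 46
Solving the system yields a = 6, b = -3, c = -5, d = -2, e = -2.
So f(x) = 6x^4 - 3x^3 - 5x^2 - 2x - 2.
Check: f(-1) = 4. ✓

f(x) = 6x^4 - 3x^3 - 5x^2 - 2x - 2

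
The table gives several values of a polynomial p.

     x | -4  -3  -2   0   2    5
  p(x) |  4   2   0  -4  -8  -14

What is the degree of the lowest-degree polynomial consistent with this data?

1

Divided differences on the nodes -4, -3, -2, 0, 2, 5:
  order 0: 4  2  0  -4  -8  -14
  order 1: -2  -2  -2  -2  -2
  order 2: 0  0  0  0
  order 3: 0  0  0
  order 4: 0  0
  order 5: 0
The order-1 divided differences are all -2 (nonzero) and every higher order vanishes, so the data lies on a polynomial of degree exactly 1.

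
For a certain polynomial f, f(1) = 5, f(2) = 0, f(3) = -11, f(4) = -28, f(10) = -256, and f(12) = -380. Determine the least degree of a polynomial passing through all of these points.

2

Divided differences on the nodes 1, 2, 3, 4, 10, 12:
  order 0: 5  0  -11  -28  -256  -380
  order 1: -5  -11  -17  -38  -62
  order 2: -3  -3  -3  -3
  order 3: 0  0  0
  order 4: 0  0
  order 5: 0
The order-2 divided differences are all -3 (nonzero) and every higher order vanishes, so the data lies on a polynomial of degree exactly 2.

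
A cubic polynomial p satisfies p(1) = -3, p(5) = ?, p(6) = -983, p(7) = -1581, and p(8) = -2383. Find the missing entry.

-559

The 4 known points determine the degree-3 polynomial uniquely.
Write p(x) = ax^3 + bx^2 + cx + d. Substituting each data point gives a linear system:
  a + b + c + d = -3
  216a + 36b + 6c + d = -983
  343a + 49b + 7c + d = -1581
  512a + 64b + 8c + d = -2383
Solving the system yields a = -5, b = 3, c = -2, d = 1.
So p(x) = -5x^3 + 3x^2 - 2x + 1.
Then p(5) = -559.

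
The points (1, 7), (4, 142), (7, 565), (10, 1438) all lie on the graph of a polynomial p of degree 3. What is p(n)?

p(n) = n^3 + 4n^2 + 4n - 2

Write p(n) = an^3 + bn^2 + cn + d. Substituting each data point gives a linear system:
  a + b + c + d = 7
  64a + 16b + 4c + d = 142
  343a + 49b + 7c + d = 565
  1000a + 100b + 10c + d = 1438
Solving the system yields a = 1, b = 4, c = 4, d = -2.
So p(n) = n^3 + 4n^2 + 4n - 2.
Check: p(10) = 1438. ✓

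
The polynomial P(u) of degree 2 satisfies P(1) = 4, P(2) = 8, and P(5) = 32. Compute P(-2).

Using the Lagrange interpolation formula with nodes 1, 2, 5:
  L_0(u) = (u - 2)(u - 5) / 4
  L_1(u) = (u - 1)(u - 5) / -3
  L_2(u) = (u - 1)(u - 2) / 12
Then P(u) = 4·L_0(u) + 8·L_1(u) + 32·L_2(u).
Expanding and collecting terms gives P(u) = u^2 + u + 2.
Evaluating at u = -2: P(-2) = 4.

4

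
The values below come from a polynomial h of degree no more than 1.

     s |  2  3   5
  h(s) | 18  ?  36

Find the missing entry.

24

The 2 known points determine the degree-1 polynomial uniquely.
Write h(s) = as + b. Substituting each data point gives a linear system:
  2a + b = 18
  5a + b = 36
Solving the system yields a = 6, b = 6.
So h(s) = 6s + 6.
Then h(3) = 24.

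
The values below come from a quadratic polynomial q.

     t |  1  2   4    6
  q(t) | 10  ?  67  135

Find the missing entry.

23

The 3 known points determine the degree-2 polynomial uniquely.
Write q(t) = at^2 + bt + c. Substituting each data point gives a linear system:
  a + b + c = 10
  16a + 4b + c = 67
  36a + 6b + c = 135
Solving the system yields a = 3, b = 4, c = 3.
So q(t) = 3t^2 + 4t + 3.
Then q(2) = 23.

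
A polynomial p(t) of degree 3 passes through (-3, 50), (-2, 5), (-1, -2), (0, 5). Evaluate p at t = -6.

653

Using the Lagrange interpolation formula with nodes -3, -2, -1, 0:
  L_0(t) = (t + 2)(t + 1)t / -6
  L_1(t) = (t + 3)(t + 1)t / 2
  L_2(t) = (t + 3)(t + 2)t / -2
  L_3(t) = (t + 3)(t + 2)(t + 1) / 6
Then p(t) = 50·L_0(t) + 5·L_1(t) - 2·L_2(t) + 5·L_3(t).
Expanding and collecting terms gives p(t) = -4t³ - 5t² + 6t + 5.
Evaluating at t = -6: p(-6) = 653.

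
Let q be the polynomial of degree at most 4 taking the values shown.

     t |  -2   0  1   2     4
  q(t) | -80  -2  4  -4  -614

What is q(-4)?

-1246

Write q(t) = at^4 + bt^3 + ct^2 + dt + e. Substituting each data point gives a linear system:
  16a - 8b + 4c - 2d + e = -80
  e = -2
  a + b + c + d + e = 4
  16a + 8b + 4c + 2d + e = -4
  256a + 64b + 16c + 4d + e = -614
Solving the system yields a = -4, b = 5, c = 6, d = -1, e = -2.
So q(t) = -4t⁴ + 5t³ + 6t² - t - 2.
Then q(-4) = -1246.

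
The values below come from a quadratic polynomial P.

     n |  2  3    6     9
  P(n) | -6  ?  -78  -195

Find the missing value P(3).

-15

The 3 known points determine the degree-2 polynomial uniquely.
Write P(n) = an^2 + bn + c. Substituting each data point gives a linear system:
  4a + 2b + c = -6
  36a + 6b + c = -78
  81a + 9b + c = -195
Solving the system yields a = -3, b = 6, c = -6.
So P(n) = -3n² + 6n - 6.
Then P(3) = -15.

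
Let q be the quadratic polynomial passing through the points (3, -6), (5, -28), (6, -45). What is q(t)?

Using the Lagrange interpolation formula with nodes 3, 5, 6:
  L_0(t) = (t - 5)(t - 6) / 6
  L_1(t) = (t - 3)(t - 6) / -2
  L_2(t) = (t - 3)(t - 5) / 3
Then q(t) = -6·L_0(t) - 28·L_1(t) - 45·L_2(t).
Expanding and collecting terms gives q(t) = -2t^2 + 5t - 3.
Check: q(3) = -6. ✓

q(t) = -2t^2 + 5t - 3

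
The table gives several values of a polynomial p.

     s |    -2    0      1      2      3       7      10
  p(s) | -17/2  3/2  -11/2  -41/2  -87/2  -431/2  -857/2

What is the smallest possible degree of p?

2

Divided differences on the nodes -2, 0, 1, 2, 3, 7, 10:
  order 0: -17/2  3/2  -11/2  -41/2  -87/2  -431/2  -857/2
  order 1: 5  -7  -15  -23  -43  -71
  order 2: -4  -4  -4  -4  -4
  order 3: 0  0  0  0
  order 4: 0  0  0
  order 5: 0  0
  order 6: 0
The order-2 divided differences are all -4 (nonzero) and every higher order vanishes, so the data lies on a polynomial of degree exactly 2.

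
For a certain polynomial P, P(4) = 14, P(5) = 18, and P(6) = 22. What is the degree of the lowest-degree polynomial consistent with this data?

1

Forward differences of the values at x = 4, 5, 6:
  P  : 14  18  22
  Δ  : 4  4
  Δ^2: 0
The first differences are constant (4) and nonzero, while all higher differences vanish, so the minimal degree is 1.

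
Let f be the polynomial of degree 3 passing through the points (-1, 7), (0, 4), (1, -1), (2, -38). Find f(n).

f(n) = -5n^3 - n^2 + n + 4

Write f(n) = an^3 + bn^2 + cn + d. Substituting each data point gives a linear system:
  -a + b - c + d = 7
  d = 4
  a + b + c + d = -1
  8a + 4b + 2c + d = -38
Solving the system yields a = -5, b = -1, c = 1, d = 4.
So f(n) = -5n³ - n² + n + 4.
Check: f(-1) = 7. ✓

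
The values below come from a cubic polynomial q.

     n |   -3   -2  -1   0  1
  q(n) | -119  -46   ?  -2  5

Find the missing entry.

The 4 known points determine the degree-3 polynomial uniquely.
Write q(n) = an^3 + bn^2 + cn + d. Substituting each data point gives a linear system:
  -27a + 9b - 3c + d = -119
  -8a + 4b - 2c + d = -46
  d = -2
  a + b + c + d = 5
Solving the system yields a = 3, b = -2, c = 6, d = -2.
So q(n) = 3n^3 - 2n^2 + 6n - 2.
Then q(-1) = -13.

-13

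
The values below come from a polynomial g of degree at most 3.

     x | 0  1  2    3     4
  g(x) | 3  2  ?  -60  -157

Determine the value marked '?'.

The 4 known points determine the degree-3 polynomial uniquely.
Write g(x) = ax^3 + bx^2 + cx + d. Substituting each data point gives a linear system:
  d = 3
  a + b + c + d = 2
  27a + 9b + 3c + d = -60
  64a + 16b + 4c + d = -157
Solving the system yields a = -3, b = 2, c = 0, d = 3.
So g(x) = -3x³ + 2x² + 3.
Then g(2) = -13.

-13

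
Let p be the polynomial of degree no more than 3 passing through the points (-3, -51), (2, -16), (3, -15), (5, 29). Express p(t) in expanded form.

Write p(t) = at^3 + bt^2 + ct + d. Substituting each data point gives a linear system:
  -27a + 9b - 3c + d = -51
  8a + 4b + 2c + d = -16
  27a + 9b + 3c + d = -15
  125a + 25b + 5c + d = 29
Solving the system yields a = 1, b = -3, c = -3, d = -6.
So p(t) = t^3 - 3t^2 - 3t - 6.
Check: p(3) = -15. ✓

p(t) = t^3 - 3t^2 - 3t - 6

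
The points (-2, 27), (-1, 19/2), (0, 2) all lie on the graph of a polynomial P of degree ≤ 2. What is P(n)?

P(n) = 5n^2 - (5/2)n + 2

Using the Lagrange interpolation formula with nodes -2, -1, 0:
  L_0(n) = (n + 1)n / 2
  L_1(n) = (n + 2)n / -1
  L_2(n) = (n + 2)(n + 1) / 2
Then P(n) = 27·L_0(n) + 19/2·L_1(n) + 2·L_2(n).
Expanding and collecting terms gives P(n) = 5n² - (5/2)n + 2.
Check: P(0) = 2. ✓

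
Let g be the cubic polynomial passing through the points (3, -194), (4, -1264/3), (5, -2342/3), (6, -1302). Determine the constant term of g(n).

Write g(n) = an^3 + bn^2 + cn + d. Substituting each data point gives a linear system:
  27a + 9b + 3c + d = -194
  64a + 16b + 4c + d = -1264/3
  125a + 25b + 5c + d = -2342/3
  216a + 36b + 6c + d = -1302
Solving the system yields a = -5, b = -6, c = -1/3, d = -4.
So g(n) = -5n³ - 6n² - (1/3)n - 4.
The constant term is -4.

-4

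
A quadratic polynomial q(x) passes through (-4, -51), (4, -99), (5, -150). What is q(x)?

Write q(x) = ax^2 + bx + c. Substituting each data point gives a linear system:
  16a - 4b + c = -51
  16a + 4b + c = -99
  25a + 5b + c = -150
Solving the system yields a = -5, b = -6, c = 5.
So q(x) = -5x² - 6x + 5.
Check: q(5) = -150. ✓

q(x) = -5x^2 - 6x + 5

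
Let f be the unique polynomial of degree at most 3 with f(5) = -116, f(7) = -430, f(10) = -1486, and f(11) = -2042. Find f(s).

Write f(s) = as^3 + bs^2 + cs + d. Substituting each data point gives a linear system:
  125a + 25b + 5c + d = -116
  343a + 49b + 7c + d = -430
  1000a + 100b + 10c + d = -1486
  1331a + 121b + 11c + d = -2042
Solving the system yields a = -2, b = 5, c = 1, d = 4.
So f(s) = -2s^3 + 5s^2 + s + 4.
Check: f(11) = -2042. ✓

f(s) = -2s^3 + 5s^2 + s + 4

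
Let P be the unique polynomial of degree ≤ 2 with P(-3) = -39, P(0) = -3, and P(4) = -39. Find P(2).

Write P(n) = an^2 + bn + c. Substituting each data point gives a linear system:
  9a - 3b + c = -39
  c = -3
  16a + 4b + c = -39
Solving the system yields a = -3, b = 3, c = -3.
So P(n) = -3n^2 + 3n - 3.
Then P(2) = -9.

-9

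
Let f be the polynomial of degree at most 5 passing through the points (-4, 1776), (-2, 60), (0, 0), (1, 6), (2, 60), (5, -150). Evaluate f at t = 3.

180

Using the Lagrange interpolation formula with nodes -4, -2, 0, 1, 2, 5:
  L_0(t) = (t + 2)t(t - 1)(t - 2)(t - 5) / -2160
  L_1(t) = (t + 4)t(t - 1)(t - 2)(t - 5) / 336
  L_2(t) = (t + 4)(t + 2)(t - 1)(t - 2)(t - 5) / -80
  L_3(t) = (t + 4)(t + 2)t(t - 2)(t - 5) / 60
  L_4(t) = (t + 4)(t + 2)t(t - 1)(t - 5) / -144
  L_5(t) = (t + 4)(t + 2)t(t - 1)(t - 2) / 3780
Then f(t) = 1776·L_0(t) + 60·L_1(t) + 0·L_2(t) + 6·L_3(t) + 60·L_4(t) - 150·L_5(t).
Expanding and collecting terms gives f(t) = -t⁵ + 4t⁴ + 4t³ - t².
Evaluating at t = 3: f(3) = 180.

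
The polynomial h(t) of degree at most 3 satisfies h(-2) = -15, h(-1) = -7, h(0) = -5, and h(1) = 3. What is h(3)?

85

Using the Lagrange interpolation formula with nodes -2, -1, 0, 1:
  L_0(t) = (t + 1)t(t - 1) / -6
  L_1(t) = (t + 2)t(t - 1) / 2
  L_2(t) = (t + 2)(t + 1)(t - 1) / -2
  L_3(t) = (t + 2)(t + 1)t / 6
Then h(t) = -15·L_0(t) - 7·L_1(t) - 5·L_2(t) + 3·L_3(t).
Expanding and collecting terms gives h(t) = 2t^3 + 3t^2 + 3t - 5.
Evaluating at t = 3: h(3) = 85.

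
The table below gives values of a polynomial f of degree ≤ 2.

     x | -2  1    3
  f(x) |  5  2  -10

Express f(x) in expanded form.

f(x) = -x^2 - 2x + 5

Write f(x) = ax^2 + bx + c. Substituting each data point gives a linear system:
  4a - 2b + c = 5
  a + b + c = 2
  9a + 3b + c = -10
Solving the system yields a = -1, b = -2, c = 5.
So f(x) = -x^2 - 2x + 5.
Check: f(-2) = 5. ✓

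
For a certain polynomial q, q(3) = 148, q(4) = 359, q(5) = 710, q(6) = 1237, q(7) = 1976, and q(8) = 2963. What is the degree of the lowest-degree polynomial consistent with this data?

3

Forward differences of the values at t = 3, 4, 5, 6, 7, 8:
  q  : 148  359  710  1237  1976  2963
  Δ  : 211  351  527  739  987
  Δ^2: 140  176  212  248
  Δ^3: 36  36  36
  Δ^4: 0  0
  Δ^5: 0
The third differences are constant (36) and nonzero, while all higher differences vanish, so the minimal degree is 3.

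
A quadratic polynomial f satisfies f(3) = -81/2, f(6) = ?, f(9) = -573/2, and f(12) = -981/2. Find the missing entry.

-273/2

The 3 known points determine the degree-2 polynomial uniquely.
Write f(t) = at^2 + bt + c. Substituting each data point gives a linear system:
  9a + 3b + c = -81/2
  81a + 9b + c = -573/2
  144a + 12b + c = -981/2
Solving the system yields a = -3, b = -5, c = 3/2.
So f(t) = -3t² - 5t + 3/2.
Then f(6) = -273/2.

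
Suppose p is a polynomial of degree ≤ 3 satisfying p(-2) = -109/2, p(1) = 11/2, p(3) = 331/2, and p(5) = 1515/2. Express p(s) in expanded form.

Using the Lagrange interpolation formula with nodes -2, 1, 3, 5:
  L_0(s) = (s - 1)(s - 3)(s - 5) / -105
  L_1(s) = (s + 2)(s - 3)(s - 5) / 24
  L_2(s) = (s + 2)(s - 1)(s - 5) / -20
  L_3(s) = (s + 2)(s - 1)(s - 3) / 56
Then p(s) = -109/2·L_0(s) + 11/2·L_1(s) + 331/2·L_2(s) + 1515/2·L_3(s).
Expanding and collecting terms gives p(s) = 6s^3 + 2s - 5/2.
Check: p(-2) = -109/2. ✓

p(s) = 6s^3 + 2s - 5/2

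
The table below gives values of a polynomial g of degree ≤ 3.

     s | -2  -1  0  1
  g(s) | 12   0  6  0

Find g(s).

Write g(s) = as^3 + bs^2 + cs + d. Substituting each data point gives a linear system:
  -8a + 4b - 2c + d = 12
  -a + b - c + d = 0
  d = 6
  a + b + c + d = 0
Solving the system yields a = -5, b = -6, c = 5, d = 6.
So g(s) = -5s³ - 6s² + 5s + 6.
Check: g(-2) = 12. ✓

g(s) = -5s^3 - 6s^2 + 5s + 6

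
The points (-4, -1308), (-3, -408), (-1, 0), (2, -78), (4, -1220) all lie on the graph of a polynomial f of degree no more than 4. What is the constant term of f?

0

Write f(u) = au^4 + bu^3 + cu^2 + du + e. Substituting each data point gives a linear system:
  256a - 64b + 16c - 4d + e = -1308
  81a - 27b + 9c - 3d + e = -408
  a - b + c - d + e = 0
  16a + 8b + 4c + 2d + e = -78
  256a + 64b + 16c + 4d + e = -1220
Solving the system yields a = -5, b = 1, c = 1, d = -5, e = 0.
So f(u) = -5u⁴ + u³ + u² - 5u.
The constant term is 0.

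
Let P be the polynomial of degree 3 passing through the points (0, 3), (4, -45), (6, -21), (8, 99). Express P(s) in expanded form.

Write P(s) = as^3 + bs^2 + cs + d. Substituting each data point gives a linear system:
  d = 3
  64a + 16b + 4c + d = -45
  216a + 36b + 6c + d = -21
  512a + 64b + 8c + d = 99
Solving the system yields a = 1, b = -6, c = -4, d = 3.
So P(s) = s^3 - 6s^2 - 4s + 3.
Check: P(4) = -45. ✓

P(s) = s^3 - 6s^2 - 4s + 3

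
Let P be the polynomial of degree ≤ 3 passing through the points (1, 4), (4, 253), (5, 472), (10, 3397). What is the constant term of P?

Write P(s) = as^3 + bs^2 + cs + d. Substituting each data point gives a linear system:
  a + b + c + d = 4
  64a + 16b + 4c + d = 253
  125a + 25b + 5c + d = 472
  1000a + 100b + 10c + d = 3397
Solving the system yields a = 3, b = 4, c = 0, d = -3.
So P(s) = 3s^3 + 4s^2 - 3.
The constant term is -3.

-3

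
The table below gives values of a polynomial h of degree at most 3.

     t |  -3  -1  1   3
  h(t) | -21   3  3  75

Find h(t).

Using the Lagrange interpolation formula with nodes -3, -1, 1, 3:
  L_0(t) = (t + 1)(t - 1)(t - 3) / -48
  L_1(t) = (t + 3)(t - 1)(t - 3) / 16
  L_2(t) = (t + 3)(t + 1)(t - 3) / -16
  L_3(t) = (t + 3)(t + 1)(t - 1) / 48
Then h(t) = -21·L_0(t) + 3·L_1(t) + 3·L_2(t) + 75·L_3(t).
Expanding and collecting terms gives h(t) = 2t^3 + 3t^2 - 2t.
Check: h(-3) = -21. ✓

h(t) = 2t^3 + 3t^2 - 2t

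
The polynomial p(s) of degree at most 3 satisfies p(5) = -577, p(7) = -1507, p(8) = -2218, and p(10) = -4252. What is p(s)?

p(s) = -4s^3 - 2s^2 - 5s - 2

Write p(s) = as^3 + bs^2 + cs + d. Substituting each data point gives a linear system:
  125a + 25b + 5c + d = -577
  343a + 49b + 7c + d = -1507
  512a + 64b + 8c + d = -2218
  1000a + 100b + 10c + d = -4252
Solving the system yields a = -4, b = -2, c = -5, d = -2.
So p(s) = -4s^3 - 2s^2 - 5s - 2.
Check: p(8) = -2218. ✓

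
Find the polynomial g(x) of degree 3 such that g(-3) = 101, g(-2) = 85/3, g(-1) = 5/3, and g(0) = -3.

Write g(x) = ax^3 + bx^2 + cx + d. Substituting each data point gives a linear system:
  -27a + 9b - 3c + d = 101
  -8a + 4b - 2c + d = 85/3
  -a + b - c + d = 5/3
  d = -3
Solving the system yields a = -4, b = -1, c = -5/3, d = -3.
So g(x) = -4x³ - x² - (5/3)x - 3.
Check: g(-1) = 5/3. ✓

g(x) = -4x^3 - x^2 - (5/3)x - 3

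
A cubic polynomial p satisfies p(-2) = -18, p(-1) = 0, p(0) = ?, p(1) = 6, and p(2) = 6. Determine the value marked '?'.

6

The 4 known points determine the degree-3 polynomial uniquely.
Write p(t) = at^3 + bt^2 + ct + d. Substituting each data point gives a linear system:
  -8a + 4b - 2c + d = -18
  -a + b - c + d = 0
  a + b + c + d = 6
  8a + 4b + 2c + d = 6
Solving the system yields a = 1, b = -3, c = 2, d = 6.
So p(t) = t^3 - 3t^2 + 2t + 6.
Then p(0) = 6.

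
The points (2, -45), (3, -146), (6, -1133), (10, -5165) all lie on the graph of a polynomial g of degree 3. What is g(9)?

Using the Lagrange interpolation formula with nodes 2, 3, 6, 10:
  L_0(x) = (x - 3)(x - 6)(x - 10) / -32
  L_1(x) = (x - 2)(x - 6)(x - 10) / 21
  L_2(x) = (x - 2)(x - 3)(x - 10) / -48
  L_3(x) = (x - 2)(x - 3)(x - 6) / 224
Then g(x) = -45·L_0(x) - 146·L_1(x) - 1133·L_2(x) - 5165·L_3(x).
Expanding and collecting terms gives g(x) = -5x^3 - 2x^2 + 4x - 5.
Evaluating at x = 9: g(9) = -3776.

-3776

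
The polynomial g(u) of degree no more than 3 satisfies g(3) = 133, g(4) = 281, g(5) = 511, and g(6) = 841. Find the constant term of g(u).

Write g(u) = au^3 + bu^2 + cu + d. Substituting each data point gives a linear system:
  27a + 9b + 3c + d = 133
  64a + 16b + 4c + d = 281
  125a + 25b + 5c + d = 511
  216a + 36b + 6c + d = 841
Solving the system yields a = 3, b = 5, c = 2, d = 1.
So g(u) = 3u^3 + 5u^2 + 2u + 1.
The constant term is 1.

1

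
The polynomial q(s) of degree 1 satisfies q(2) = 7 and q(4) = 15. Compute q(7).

Using the Lagrange interpolation formula with nodes 2, 4:
  L_0(s) = (s - 4) / -2
  L_1(s) = (s - 2) / 2
Then q(s) = 7·L_0(s) + 15·L_1(s).
Expanding and collecting terms gives q(s) = 4s - 1.
Evaluating at s = 7: q(7) = 27.

27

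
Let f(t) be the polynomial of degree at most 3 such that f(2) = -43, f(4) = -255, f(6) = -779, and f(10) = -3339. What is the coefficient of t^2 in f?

-3

Write f(t) = at^3 + bt^2 + ct + d. Substituting each data point gives a linear system:
  8a + 4b + 2c + d = -43
  64a + 16b + 4c + d = -255
  216a + 36b + 6c + d = -779
  1000a + 100b + 10c + d = -3339
Solving the system yields a = -3, b = -3, c = -4, d = 1.
So f(t) = -3t^3 - 3t^2 - 4t + 1.
The coefficient of t^2 is -3.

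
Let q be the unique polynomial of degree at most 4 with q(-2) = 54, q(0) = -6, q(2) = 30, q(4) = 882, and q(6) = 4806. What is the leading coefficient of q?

Write q(u) = au^4 + bu^3 + cu^2 + du + e. Substituting each data point gives a linear system:
  16a - 8b + 4c - 2d + e = 54
  e = -6
  16a + 8b + 4c + 2d + e = 30
  256a + 64b + 16c + 4d + e = 882
  1296a + 216b + 36c + 6d + e = 4806
Solving the system yields a = 4, b = -1, c = -4, d = -2, e = -6.
So q(u) = 4u^4 - u^3 - 4u^2 - 2u - 6.
The leading coefficient is 4.

4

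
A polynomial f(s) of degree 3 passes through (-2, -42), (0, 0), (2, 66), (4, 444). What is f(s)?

f(s) = 6s^3 + 3s^2 + 3s

Using the Lagrange interpolation formula with nodes -2, 0, 2, 4:
  L_0(s) = s(s - 2)(s - 4) / -48
  L_1(s) = (s + 2)(s - 2)(s - 4) / 16
  L_2(s) = (s + 2)s(s - 4) / -16
  L_3(s) = (s + 2)s(s - 2) / 48
Then f(s) = -42·L_0(s) + 0·L_1(s) + 66·L_2(s) + 444·L_3(s).
Expanding and collecting terms gives f(s) = 6s^3 + 3s^2 + 3s.
Check: f(-2) = -42. ✓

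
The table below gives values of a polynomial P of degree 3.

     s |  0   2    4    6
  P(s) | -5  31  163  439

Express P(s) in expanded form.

Write P(s) = as^3 + bs^2 + cs + d. Substituting each data point gives a linear system:
  d = -5
  8a + 4b + 2c + d = 31
  64a + 16b + 4c + d = 163
  216a + 36b + 6c + d = 439
Solving the system yields a = 1, b = 6, c = 2, d = -5.
So P(s) = s^3 + 6s^2 + 2s - 5.
Check: P(4) = 163. ✓

P(s) = s^3 + 6s^2 + 2s - 5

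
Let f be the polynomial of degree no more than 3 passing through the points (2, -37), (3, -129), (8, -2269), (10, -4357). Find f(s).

f(s) = -4s^3 - 4s^2 + 4s + 3

Write f(s) = as^3 + bs^2 + cs + d. Substituting each data point gives a linear system:
  8a + 4b + 2c + d = -37
  27a + 9b + 3c + d = -129
  512a + 64b + 8c + d = -2269
  1000a + 100b + 10c + d = -4357
Solving the system yields a = -4, b = -4, c = 4, d = 3.
So f(s) = -4s^3 - 4s^2 + 4s + 3.
Check: f(2) = -37. ✓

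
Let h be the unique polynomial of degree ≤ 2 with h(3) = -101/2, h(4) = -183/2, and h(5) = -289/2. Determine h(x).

Using the Lagrange interpolation formula with nodes 3, 4, 5:
  L_0(x) = (x - 4)(x - 5) / 2
  L_1(x) = (x - 3)(x - 5) / -1
  L_2(x) = (x - 3)(x - 4) / 2
Then h(x) = -101/2·L_0(x) - 183/2·L_1(x) - 289/2·L_2(x).
Expanding and collecting terms gives h(x) = -6x^2 + x + 1/2.
Check: h(3) = -101/2. ✓

h(x) = -6x^2 + x + 1/2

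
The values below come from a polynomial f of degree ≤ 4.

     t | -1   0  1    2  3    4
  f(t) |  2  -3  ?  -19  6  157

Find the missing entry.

-8

On equispaced nodes a degree-4 polynomial has vanishing fifth forward difference, so
  - f(-1) + 5·f(0) - 10·f(1) + 10·f(2) - 5·f(3) + f(4) = 0.
Substituting the known values and solving for f(1):
  -10·f(1) = 80
  f(1) = -8.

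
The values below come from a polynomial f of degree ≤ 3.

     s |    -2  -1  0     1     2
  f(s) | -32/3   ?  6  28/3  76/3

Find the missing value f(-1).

On equispaced nodes a degree-3 polynomial has vanishing fourth forward difference, so
  f(-2) - 4·f(-1) + 6·f(0) - 4·f(1) + f(2) = 0.
Substituting the known values and solving for f(-1):
  -4·f(-1) = -40/3
  f(-1) = 10/3.

10/3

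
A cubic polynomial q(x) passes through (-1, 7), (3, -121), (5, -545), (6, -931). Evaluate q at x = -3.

Using the Lagrange interpolation formula with nodes -1, 3, 5, 6:
  L_0(x) = (x - 3)(x - 5)(x - 6) / -168
  L_1(x) = (x + 1)(x - 5)(x - 6) / 24
  L_2(x) = (x + 1)(x - 3)(x - 6) / -12
  L_3(x) = (x + 1)(x - 3)(x - 5) / 21
Then q(x) = 7·L_0(x) - 121·L_1(x) - 545·L_2(x) - 931·L_3(x).
Expanding and collecting terms gives q(x) = -4x³ - 2x² + 5.
Evaluating at x = -3: q(-3) = 95.

95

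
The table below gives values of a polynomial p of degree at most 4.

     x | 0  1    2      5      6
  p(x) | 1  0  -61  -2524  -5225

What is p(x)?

p(x) = -4x^4 - 2x^2 + 5x + 1

Using the Lagrange interpolation formula with nodes 0, 1, 2, 5, 6:
  L_0(x) = (x - 1)(x - 2)(x - 5)(x - 6) / 60
  L_1(x) = x(x - 2)(x - 5)(x - 6) / -20
  L_2(x) = x(x - 1)(x - 5)(x - 6) / 24
  L_3(x) = x(x - 1)(x - 2)(x - 6) / -60
  L_4(x) = x(x - 1)(x - 2)(x - 5) / 120
Then p(x) = 1·L_0(x) + 0·L_1(x) - 61·L_2(x) - 2524·L_3(x) - 5225·L_4(x).
Expanding and collecting terms gives p(x) = -4x^4 - 2x^2 + 5x + 1.
Check: p(5) = -2524. ✓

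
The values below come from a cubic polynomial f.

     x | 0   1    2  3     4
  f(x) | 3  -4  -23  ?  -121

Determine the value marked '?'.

On equispaced nodes a degree-3 polynomial has vanishing fourth forward difference, so
  f(0) - 4·f(1) + 6·f(2) - 4·f(3) + f(4) = 0.
Substituting the known values and solving for f(3):
  -4·f(3) = 240
  f(3) = -60.

-60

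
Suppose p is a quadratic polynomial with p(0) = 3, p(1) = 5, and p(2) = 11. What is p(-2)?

11

Using the Lagrange interpolation formula with nodes 0, 1, 2:
  L_0(t) = (t - 1)(t - 2) / 2
  L_1(t) = t(t - 2) / -1
  L_2(t) = t(t - 1) / 2
Then p(t) = 3·L_0(t) + 5·L_1(t) + 11·L_2(t).
Expanding and collecting terms gives p(t) = 2t² + 3.
Evaluating at t = -2: p(-2) = 11.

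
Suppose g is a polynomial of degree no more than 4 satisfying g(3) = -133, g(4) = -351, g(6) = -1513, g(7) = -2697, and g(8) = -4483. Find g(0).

5

Using the Lagrange interpolation formula with nodes 3, 4, 6, 7, 8:
  L_0(s) = (s - 4)(s - 6)(s - 7)(s - 8) / 60
  L_1(s) = (s - 3)(s - 6)(s - 7)(s - 8) / -24
  L_2(s) = (s - 3)(s - 4)(s - 7)(s - 8) / 12
  L_3(s) = (s - 3)(s - 4)(s - 6)(s - 8) / -12
  L_4(s) = (s - 3)(s - 4)(s - 6)(s - 7) / 40
Then g(s) = -133·L_0(s) - 351·L_1(s) - 1513·L_2(s) - 2697·L_3(s) - 4483·L_4(s).
Expanding and collecting terms gives g(s) = -s⁴ - 6s² - s + 5.
Evaluating at s = 0: g(0) = 5.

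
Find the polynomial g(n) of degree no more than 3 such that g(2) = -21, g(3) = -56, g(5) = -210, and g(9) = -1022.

Write g(n) = an^3 + bn^2 + cn + d. Substituting each data point gives a linear system:
  8a + 4b + 2c + d = -21
  27a + 9b + 3c + d = -56
  125a + 25b + 5c + d = -210
  729a + 81b + 9c + d = -1022
Solving the system yields a = -1, b = -4, c = 4, d = -5.
So g(n) = -n³ - 4n² + 4n - 5.
Check: g(2) = -21. ✓

g(n) = -n^3 - 4n^2 + 4n - 5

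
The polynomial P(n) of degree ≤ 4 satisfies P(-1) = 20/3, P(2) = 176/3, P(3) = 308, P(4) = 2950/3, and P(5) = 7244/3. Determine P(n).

Using the Lagrange interpolation formula with nodes -1, 2, 3, 4, 5:
  L_0(n) = (n - 2)(n - 3)(n - 4)(n - 5) / 360
  L_1(n) = (n + 1)(n - 3)(n - 4)(n - 5) / -18
  L_2(n) = (n + 1)(n - 2)(n - 4)(n - 5) / 8
  L_3(n) = (n + 1)(n - 2)(n - 3)(n - 5) / -10
  L_4(n) = (n + 1)(n - 2)(n - 3)(n - 4) / 36
Then P(n) = 20/3·L_0(n) + 176/3·L_1(n) + 308·L_2(n) + 2950/3·L_3(n) + 7244/3·L_4(n).
Expanding and collecting terms gives P(n) = 4n^4 - n^3 + 2n^2 - (5/3)n - 2.
Check: P(4) = 2950/3. ✓

P(n) = 4n^4 - n^3 + 2n^2 - (5/3)n - 2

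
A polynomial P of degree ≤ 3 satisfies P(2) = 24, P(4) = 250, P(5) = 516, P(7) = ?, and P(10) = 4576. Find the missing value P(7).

1504

The 4 known points determine the degree-3 polynomial uniquely.
Write P(n) = an^3 + bn^2 + cn + d. Substituting each data point gives a linear system:
  8a + 4b + 2c + d = 24
  64a + 16b + 4c + d = 250
  125a + 25b + 5c + d = 516
  1000a + 100b + 10c + d = 4576
Solving the system yields a = 5, b = -4, c = -3, d = 6.
So P(n) = 5n³ - 4n² - 3n + 6.
Then P(7) = 1504.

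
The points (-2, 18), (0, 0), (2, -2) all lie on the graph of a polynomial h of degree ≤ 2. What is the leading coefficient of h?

Write h(s) = as^2 + bs + c. Substituting each data point gives a linear system:
  4a - 2b + c = 18
  c = 0
  4a + 2b + c = -2
Solving the system yields a = 2, b = -5, c = 0.
So h(s) = 2s^2 - 5s.
The leading coefficient is 2.

2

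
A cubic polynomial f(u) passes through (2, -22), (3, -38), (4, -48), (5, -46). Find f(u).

f(u) = u^3 - 6u^2 - 5u + 4

Using the Lagrange interpolation formula with nodes 2, 3, 4, 5:
  L_0(u) = (u - 3)(u - 4)(u - 5) / -6
  L_1(u) = (u - 2)(u - 4)(u - 5) / 2
  L_2(u) = (u - 2)(u - 3)(u - 5) / -2
  L_3(u) = (u - 2)(u - 3)(u - 4) / 6
Then f(u) = -22·L_0(u) - 38·L_1(u) - 48·L_2(u) - 46·L_3(u).
Expanding and collecting terms gives f(u) = u^3 - 6u^2 - 5u + 4.
Check: f(4) = -48. ✓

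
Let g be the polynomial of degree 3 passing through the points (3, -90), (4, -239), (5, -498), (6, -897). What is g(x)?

Write g(x) = ax^3 + bx^2 + cx + d. Substituting each data point gives a linear system:
  27a + 9b + 3c + d = -90
  64a + 16b + 4c + d = -239
  125a + 25b + 5c + d = -498
  216a + 36b + 6c + d = -897
Solving the system yields a = -5, b = 5, c = 1, d = -3.
So g(x) = -5x^3 + 5x^2 + x - 3.
Check: g(5) = -498. ✓

g(x) = -5x^3 + 5x^2 + x - 3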